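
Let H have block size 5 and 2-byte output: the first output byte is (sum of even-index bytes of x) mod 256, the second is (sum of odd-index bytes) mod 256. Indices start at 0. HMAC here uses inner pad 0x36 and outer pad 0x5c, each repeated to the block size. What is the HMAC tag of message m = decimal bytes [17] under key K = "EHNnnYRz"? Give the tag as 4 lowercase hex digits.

Key "EHNnnYRz" = 45 48 4e 6e 6e 59 52 7a is 8 bytes > B = 5, so hash it first: H(key) = 53 89, then zero-pad to 5 bytes: K' = 53 89 00 00 00.
K' ⊕ ipad = 65 bf 36 36 36.  K' ⊕ opad = 0f d5 5c 5c 5c.
Inner input = (K'⊕ipad) ∥ m = 65 bf 36 36 36 ∥ 11.
Inner hash: even-index sum = 209 mod 256 = 209; odd-index sum = 262 mod 256 = 6 → d1 06.
Outer input = (K'⊕opad) ∥ inner = 0f d5 5c 5c 5c ∥ d1 06.
Outer hash (tag): even-index sum = 205 mod 256 = 205; odd-index sum = 514 mod 256 = 2 → cd 02.

cd02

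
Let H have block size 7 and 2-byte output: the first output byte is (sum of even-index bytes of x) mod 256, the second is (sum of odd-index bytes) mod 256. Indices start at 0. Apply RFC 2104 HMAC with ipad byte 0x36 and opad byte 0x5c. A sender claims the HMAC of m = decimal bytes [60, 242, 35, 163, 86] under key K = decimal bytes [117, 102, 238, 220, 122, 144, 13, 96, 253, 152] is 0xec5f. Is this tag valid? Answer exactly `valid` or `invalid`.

invalid

Key decimal bytes [117, 102, 238, 220, 122, 144, 13, 96, 253, 152] = 75 66 ee dc 7a 90 0d 60 fd 98 is 10 bytes > B = 7, so hash it first: H(key) = e7 ca, then zero-pad to 7 bytes: K' = e7 ca 00 00 00 00 00.
K' ⊕ ipad = d1 fc 36 36 36 36 36; K' ⊕ opad = bb 96 5c 5c 5c 5c 5c.
Inner hash: even-index sum = 776 mod 256 = 8; odd-index sum = 541 mod 256 = 29 → 08 1d.
Outer hash (recomputed tag): even-index sum = 492 mod 256 = 236; odd-index sum = 342 mod 256 = 86 → ec 56.
Recomputed tag = ec56; claimed = ec5f → mismatch.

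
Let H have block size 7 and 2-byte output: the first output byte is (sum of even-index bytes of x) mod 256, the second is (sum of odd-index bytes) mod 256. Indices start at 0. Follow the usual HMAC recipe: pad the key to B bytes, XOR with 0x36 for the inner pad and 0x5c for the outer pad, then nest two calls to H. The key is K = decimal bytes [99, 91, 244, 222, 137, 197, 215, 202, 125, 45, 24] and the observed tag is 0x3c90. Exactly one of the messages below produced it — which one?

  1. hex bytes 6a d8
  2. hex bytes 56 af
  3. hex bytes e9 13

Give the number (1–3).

Key decimal bytes [99, 91, 244, 222, 137, 197, 215, 202, 125, 45, 24] = 63 5b f4 de 89 c5 d7 ca 7d 2d 18 is 11 bytes > B = 7, so hash it first: H(key) = 4c f5, then zero-pad to 7 bytes: K' = 4c f5 00 00 00 00 00.
K' ⊕ ipad = 7a c3 36 36 36 36 36; K' ⊕ opad = 10 a9 5c 5c 5c 5c 5c.
m1: inner = H(7a c3 36 36 36 36 36 6a d8) = f4 99; tag = H(10 a9 5c 5c 5c 5c 5c f4 99) = bd55
m2: inner = H(7a c3 36 36 36 36 36 56 af) = cb 85; tag = H(10 a9 5c 5c 5c 5c 5c cb 85) = a92c
m3: inner = H(7a c3 36 36 36 36 36 e9 13) = 2f 18; tag = H(10 a9 5c 5c 5c 5c 5c 2f 18) = 3c90 ← matches

3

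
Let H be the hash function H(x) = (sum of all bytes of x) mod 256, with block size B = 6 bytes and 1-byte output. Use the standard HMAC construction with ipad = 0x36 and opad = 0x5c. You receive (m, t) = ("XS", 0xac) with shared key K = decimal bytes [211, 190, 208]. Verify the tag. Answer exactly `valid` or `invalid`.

invalid

Key decimal bytes [211, 190, 208] = d3 be d0 is 3 bytes ≤ B = 6; zero-pad to 6 bytes: K' = d3 be d0 00 00 00.
K' ⊕ ipad = e5 88 e6 36 36 36; K' ⊕ opad = 8f e2 8c 5c 5c 5c.
Inner hash: sum = 229+136+230+54+54+54+88+83 = 928; mod 256 = 160 → a0.
Outer hash (recomputed tag): sum = 143+226+140+92+92+92+160 = 945; mod 256 = 177 → b1.
Recomputed tag = b1; claimed = ac → mismatch.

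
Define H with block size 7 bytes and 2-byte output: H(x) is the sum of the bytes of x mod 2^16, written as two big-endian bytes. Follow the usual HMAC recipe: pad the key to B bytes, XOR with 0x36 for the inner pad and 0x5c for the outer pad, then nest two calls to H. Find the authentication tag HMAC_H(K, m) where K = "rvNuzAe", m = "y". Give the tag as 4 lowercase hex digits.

Key "rvNuzAe" = 72 76 4e 75 7a 41 65 is exactly B = 7 bytes: K' = 72 76 4e 75 7a 41 65.
K' ⊕ ipad = 44 40 78 43 4c 77 53.  K' ⊕ opad = 2e 2a 12 29 26 1d 39.
Inner input = (K'⊕ipad) ∥ m = 44 40 78 43 4c 77 53 ∥ 79.
Inner hash: sum = 68+64+120+67+76+119+83+121 = 718 → 02 ce.
Outer input = (K'⊕opad) ∥ inner = 2e 2a 12 29 26 1d 39 ∥ 02 ce.
Outer hash (tag): sum = 46+42+18+41+38+29+57+2+206 = 479 → 01 df.

01df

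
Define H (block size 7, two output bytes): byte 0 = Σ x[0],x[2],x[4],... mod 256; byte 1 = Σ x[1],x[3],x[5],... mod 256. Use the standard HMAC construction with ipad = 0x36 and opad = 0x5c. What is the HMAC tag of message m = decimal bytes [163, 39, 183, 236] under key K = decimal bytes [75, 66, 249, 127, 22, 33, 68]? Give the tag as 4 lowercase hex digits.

4caf

Key decimal bytes [75, 66, 249, 127, 22, 33, 68] = 4b 42 f9 7f 16 21 44 is exactly B = 7 bytes: K' = 4b 42 f9 7f 16 21 44.
K' ⊕ ipad = 7d 74 cf 49 20 17 72.  K' ⊕ opad = 17 1e a5 23 4a 7d 18.
Inner input = (K'⊕ipad) ∥ m = 7d 74 cf 49 20 17 72 ∥ a3 27 b7 ec.
Inner hash: even-index sum = 753 mod 256 = 241; odd-index sum = 558 mod 256 = 46 → f1 2e.
Outer input = (K'⊕opad) ∥ inner = 17 1e a5 23 4a 7d 18 ∥ f1 2e.
Outer hash (tag): even-index sum = 332 mod 256 = 76; odd-index sum = 431 mod 256 = 175 → 4c af.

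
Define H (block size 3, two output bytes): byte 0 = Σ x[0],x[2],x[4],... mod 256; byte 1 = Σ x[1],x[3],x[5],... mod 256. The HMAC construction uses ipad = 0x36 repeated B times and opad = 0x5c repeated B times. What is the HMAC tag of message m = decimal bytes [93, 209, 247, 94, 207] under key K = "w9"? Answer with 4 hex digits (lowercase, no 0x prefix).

b90b

Key "w9" = 77 39 is 2 bytes ≤ B = 3; zero-pad to 3 bytes: K' = 77 39 00.
K' ⊕ ipad = 41 0f 36.  K' ⊕ opad = 2b 65 5c.
Inner input = (K'⊕ipad) ∥ m = 41 0f 36 ∥ 5d d1 f7 5e cf.
Inner hash: even-index sum = 422 mod 256 = 166; odd-index sum = 562 mod 256 = 50 → a6 32.
Outer input = (K'⊕opad) ∥ inner = 2b 65 5c ∥ a6 32.
Outer hash (tag): even-index sum = 185 mod 256 = 185; odd-index sum = 267 mod 256 = 11 → b9 0b.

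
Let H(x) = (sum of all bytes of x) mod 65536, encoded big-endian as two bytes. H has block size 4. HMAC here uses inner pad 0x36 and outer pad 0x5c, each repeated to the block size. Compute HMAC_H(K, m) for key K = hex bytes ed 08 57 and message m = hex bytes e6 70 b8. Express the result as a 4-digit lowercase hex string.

Key hex bytes ed 08 57 is 3 bytes ≤ B = 4; zero-pad to 4 bytes: K' = ed 08 57 00.
K' ⊕ ipad = db 3e 61 36.  K' ⊕ opad = b1 54 0b 5c.
Inner input = (K'⊕ipad) ∥ m = db 3e 61 36 ∥ e6 70 b8.
Inner hash: sum = 219+62+97+54+230+112+184 = 958 → 03 be.
Outer input = (K'⊕opad) ∥ inner = b1 54 0b 5c ∥ 03 be.
Outer hash (tag): sum = 177+84+11+92+3+190 = 557 → 02 2d.

022d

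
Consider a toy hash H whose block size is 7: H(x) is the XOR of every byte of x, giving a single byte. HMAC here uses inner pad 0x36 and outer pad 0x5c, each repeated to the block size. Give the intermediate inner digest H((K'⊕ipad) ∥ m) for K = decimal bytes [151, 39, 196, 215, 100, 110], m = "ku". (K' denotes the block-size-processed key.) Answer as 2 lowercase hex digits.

81

Key decimal bytes [151, 39, 196, 215, 100, 110] = 97 27 c4 d7 64 6e is 6 bytes ≤ B = 7; zero-pad to 7 bytes: K' = 97 27 c4 d7 64 6e 00.
K' ⊕ ipad = a1 11 f2 e1 52 58 36.
Inner input = a1 11 f2 e1 52 58 36 ∥ 6b 75.
Inner hash: XOR a1⊕11⊕f2⊕e1⊕52⊕58⊕36⊕6b⊕75 = 81.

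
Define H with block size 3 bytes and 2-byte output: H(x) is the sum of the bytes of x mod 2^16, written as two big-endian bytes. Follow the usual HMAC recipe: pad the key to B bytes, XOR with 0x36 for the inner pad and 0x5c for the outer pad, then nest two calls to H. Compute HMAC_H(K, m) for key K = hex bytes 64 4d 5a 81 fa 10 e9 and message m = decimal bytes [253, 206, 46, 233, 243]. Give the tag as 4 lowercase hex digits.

016b

Key hex bytes 64 4d 5a 81 fa 10 e9 is 7 bytes > B = 3, so hash it first: H(key) = 03 7f, then zero-pad to 3 bytes: K' = 03 7f 00.
K' ⊕ ipad = 35 49 36.  K' ⊕ opad = 5f 23 5c.
Inner input = (K'⊕ipad) ∥ m = 35 49 36 ∥ fd ce 2e e9 f3.
Inner hash: sum = 53+73+54+253+206+46+233+243 = 1161 → 04 89.
Outer input = (K'⊕opad) ∥ inner = 5f 23 5c ∥ 04 89.
Outer hash (tag): sum = 95+35+92+4+137 = 363 → 01 6b.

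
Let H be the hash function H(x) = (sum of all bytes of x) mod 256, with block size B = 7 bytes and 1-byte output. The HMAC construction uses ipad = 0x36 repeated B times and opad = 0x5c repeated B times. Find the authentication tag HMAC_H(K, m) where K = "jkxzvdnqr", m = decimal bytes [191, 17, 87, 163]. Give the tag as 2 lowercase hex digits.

a8

Key "jkxzvdnqr" = 6a 6b 78 7a 76 64 6e 71 72 is 9 bytes > B = 7, so hash it first: H(key) = f2, then zero-pad to 7 bytes: K' = f2 00 00 00 00 00 00.
K' ⊕ ipad = c4 36 36 36 36 36 36.  K' ⊕ opad = ae 5c 5c 5c 5c 5c 5c.
Inner input = (K'⊕ipad) ∥ m = c4 36 36 36 36 36 36 ∥ bf 11 57 a3.
Inner hash: sum = 196+54+54+54+54+54+54+191+17+87+163 = 978; mod 256 = 210 → d2.
Outer input = (K'⊕opad) ∥ inner = ae 5c 5c 5c 5c 5c 5c ∥ d2.
Outer hash (tag): sum = 174+92+92+92+92+92+92+210 = 936; mod 256 = 168 → a8.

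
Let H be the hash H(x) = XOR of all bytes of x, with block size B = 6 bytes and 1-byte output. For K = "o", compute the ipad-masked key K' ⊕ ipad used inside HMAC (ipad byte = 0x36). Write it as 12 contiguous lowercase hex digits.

593636363636

Key "o" = 6f is 1 byte ≤ B = 6; zero-pad to 6 bytes: K' = 6f 00 00 00 00 00.
XOR each byte with 0x36: 6f⊕36=59, 00⊕36=36, 00⊕36=36, 00⊕36=36, 00⊕36=36, 00⊕36=36.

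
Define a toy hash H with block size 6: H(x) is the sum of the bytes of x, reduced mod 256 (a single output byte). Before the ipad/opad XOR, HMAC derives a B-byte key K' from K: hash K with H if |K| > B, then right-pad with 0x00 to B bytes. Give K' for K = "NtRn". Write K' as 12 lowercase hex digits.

Key "NtRn" = 4e 74 52 6e is 4 bytes ≤ B = 6; zero-pad to 6 bytes: K' = 4e 74 52 6e 00 00.

4e74526e0000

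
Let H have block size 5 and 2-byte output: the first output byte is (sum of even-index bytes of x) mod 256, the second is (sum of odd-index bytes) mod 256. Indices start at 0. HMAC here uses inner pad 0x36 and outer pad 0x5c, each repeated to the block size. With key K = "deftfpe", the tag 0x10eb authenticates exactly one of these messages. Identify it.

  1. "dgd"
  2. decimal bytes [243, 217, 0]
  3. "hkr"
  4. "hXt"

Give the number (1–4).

Key "deftfpe" = 64 65 66 74 66 70 65 is 7 bytes > B = 5, so hash it first: H(key) = 95 49, then zero-pad to 5 bytes: K' = 95 49 00 00 00.
K' ⊕ ipad = a3 7f 36 36 36; K' ⊕ opad = c9 15 5c 5c 5c.
m1: inner = H(a3 7f 36 36 36 64 67 64) = 76 7d; tag = H(c9 15 5c 5c 5c 76 7d) = fee7
m2: inner = H(a3 7f 36 36 36 f3 d9 00) = e8 a8; tag = H(c9 15 5c 5c 5c e8 a8) = 2959
m3: inner = H(a3 7f 36 36 36 68 6b 72) = 7a 8f; tag = H(c9 15 5c 5c 5c 7a 8f) = 10eb ← matches
m4: inner = H(a3 7f 36 36 36 68 58 74) = 67 91; tag = H(c9 15 5c 5c 5c 67 91) = 12d8

3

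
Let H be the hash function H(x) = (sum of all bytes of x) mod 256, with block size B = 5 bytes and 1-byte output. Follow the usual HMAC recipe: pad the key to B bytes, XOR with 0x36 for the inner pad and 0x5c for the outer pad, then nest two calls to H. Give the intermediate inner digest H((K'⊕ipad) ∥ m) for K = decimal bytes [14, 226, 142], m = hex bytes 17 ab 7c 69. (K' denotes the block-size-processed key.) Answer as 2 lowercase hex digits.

Key decimal bytes [14, 226, 142] = 0e e2 8e is 3 bytes ≤ B = 5; zero-pad to 5 bytes: K' = 0e e2 8e 00 00.
K' ⊕ ipad = 38 d4 b8 36 36.
Inner input = 38 d4 b8 36 36 ∥ 17 ab 7c 69.
Inner hash: sum = 56+212+184+54+54+23+171+124+105 = 983; mod 256 = 215 → d7.

d7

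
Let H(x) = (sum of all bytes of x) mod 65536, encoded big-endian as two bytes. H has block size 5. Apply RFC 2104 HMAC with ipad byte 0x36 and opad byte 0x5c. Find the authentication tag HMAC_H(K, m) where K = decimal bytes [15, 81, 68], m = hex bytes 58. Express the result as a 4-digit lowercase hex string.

0207

Key decimal bytes [15, 81, 68] = 0f 51 44 is 3 bytes ≤ B = 5; zero-pad to 5 bytes: K' = 0f 51 44 00 00.
K' ⊕ ipad = 39 67 72 36 36.  K' ⊕ opad = 53 0d 18 5c 5c.
Inner input = (K'⊕ipad) ∥ m = 39 67 72 36 36 ∥ 58.
Inner hash: sum = 57+103+114+54+54+88 = 470 → 01 d6.
Outer input = (K'⊕opad) ∥ inner = 53 0d 18 5c 5c ∥ 01 d6.
Outer hash (tag): sum = 83+13+24+92+92+1+214 = 519 → 02 07.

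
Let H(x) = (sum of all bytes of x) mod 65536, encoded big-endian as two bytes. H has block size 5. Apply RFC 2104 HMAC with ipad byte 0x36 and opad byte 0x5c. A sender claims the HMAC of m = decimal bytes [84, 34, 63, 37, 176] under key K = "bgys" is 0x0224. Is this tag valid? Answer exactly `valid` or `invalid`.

valid

Key "bgys" = 62 67 79 73 is 4 bytes ≤ B = 5; zero-pad to 5 bytes: K' = 62 67 79 73 00.
K' ⊕ ipad = 54 51 4f 45 36; K' ⊕ opad = 3e 3b 25 2f 5c.
Inner hash: sum = 84+81+79+69+54+84+34+63+37+176 = 761 → 02 f9.
Outer hash (recomputed tag): sum = 62+59+37+47+92+2+249 = 548 → 02 24.
Recomputed tag = 0224; claimed = 0224 → match.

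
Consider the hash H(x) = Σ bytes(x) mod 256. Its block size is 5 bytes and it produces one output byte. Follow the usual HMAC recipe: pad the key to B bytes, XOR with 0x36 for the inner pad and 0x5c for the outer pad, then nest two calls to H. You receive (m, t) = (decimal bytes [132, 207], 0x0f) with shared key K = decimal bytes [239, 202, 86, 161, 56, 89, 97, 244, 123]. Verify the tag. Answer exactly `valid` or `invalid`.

valid

Key decimal bytes [239, 202, 86, 161, 56, 89, 97, 244, 123] = ef ca 56 a1 38 59 61 f4 7b is 9 bytes > B = 5, so hash it first: H(key) = 11, then zero-pad to 5 bytes: K' = 11 00 00 00 00.
K' ⊕ ipad = 27 36 36 36 36; K' ⊕ opad = 4d 5c 5c 5c 5c.
Inner hash: sum = 39+54+54+54+54+132+207 = 594; mod 256 = 82 → 52.
Outer hash (recomputed tag): sum = 77+92+92+92+92+82 = 527; mod 256 = 15 → 0f.
Recomputed tag = 0f; claimed = 0f → match.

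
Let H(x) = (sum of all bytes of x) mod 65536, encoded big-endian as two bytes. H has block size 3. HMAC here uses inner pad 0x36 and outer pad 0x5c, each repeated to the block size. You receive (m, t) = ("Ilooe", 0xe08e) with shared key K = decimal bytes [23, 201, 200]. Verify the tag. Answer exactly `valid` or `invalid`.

Key decimal bytes [23, 201, 200] = 17 c9 c8 is exactly B = 3 bytes: K' = 17 c9 c8.
K' ⊕ ipad = 21 ff fe; K' ⊕ opad = 4b 95 94.
Inner hash: sum = 33+255+254+73+108+111+111+101 = 1046 → 04 16.
Outer hash (recomputed tag): sum = 75+149+148+4+22 = 398 → 01 8e.
Recomputed tag = 018e; claimed = e08e → mismatch.

invalid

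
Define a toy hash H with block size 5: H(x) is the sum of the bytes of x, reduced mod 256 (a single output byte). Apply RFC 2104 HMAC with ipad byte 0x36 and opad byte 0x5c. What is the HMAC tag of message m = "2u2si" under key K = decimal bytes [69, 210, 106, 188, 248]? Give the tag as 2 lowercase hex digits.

21

Key decimal bytes [69, 210, 106, 188, 248] = 45 d2 6a bc f8 is exactly B = 5 bytes: K' = 45 d2 6a bc f8.
K' ⊕ ipad = 73 e4 5c 8a ce.  K' ⊕ opad = 19 8e 36 e0 a4.
Inner input = (K'⊕ipad) ∥ m = 73 e4 5c 8a ce ∥ 32 75 32 73 69.
Inner hash: sum = 115+228+92+138+206+50+117+50+115+105 = 1216; mod 256 = 192 → c0.
Outer input = (K'⊕opad) ∥ inner = 19 8e 36 e0 a4 ∥ c0.
Outer hash (tag): sum = 25+142+54+224+164+192 = 801; mod 256 = 33 → 21.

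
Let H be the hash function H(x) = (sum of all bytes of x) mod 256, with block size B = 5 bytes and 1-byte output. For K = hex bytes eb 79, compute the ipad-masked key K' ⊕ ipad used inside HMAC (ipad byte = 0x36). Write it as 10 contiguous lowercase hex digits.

dd4f363636

Key hex bytes eb 79 is 2 bytes ≤ B = 5; zero-pad to 5 bytes: K' = eb 79 00 00 00.
XOR each byte with 0x36: eb⊕36=dd, 79⊕36=4f, 00⊕36=36, 00⊕36=36, 00⊕36=36.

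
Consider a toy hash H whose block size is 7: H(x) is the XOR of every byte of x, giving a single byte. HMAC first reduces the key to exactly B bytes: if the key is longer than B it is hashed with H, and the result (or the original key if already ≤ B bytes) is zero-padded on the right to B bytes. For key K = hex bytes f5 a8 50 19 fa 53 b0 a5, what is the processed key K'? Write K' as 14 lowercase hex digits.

|K| = 8 > B = 7, so first hash the key.
H(K): XOR f5⊕a8⊕50⊕19⊕fa⊕53⊕b0⊕a5 = a8.
Zero-pad H(K) = a8 to 7 bytes: K' = a8 00 00 00 00 00 00.

a8000000000000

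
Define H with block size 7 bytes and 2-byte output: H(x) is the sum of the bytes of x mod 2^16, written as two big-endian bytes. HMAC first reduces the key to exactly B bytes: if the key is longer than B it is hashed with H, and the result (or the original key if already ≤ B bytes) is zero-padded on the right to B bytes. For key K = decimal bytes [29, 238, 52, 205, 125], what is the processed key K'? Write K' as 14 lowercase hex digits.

1dee34cd7d0000

Key decimal bytes [29, 238, 52, 205, 125] = 1d ee 34 cd 7d is 5 bytes ≤ B = 7; zero-pad to 7 bytes: K' = 1d ee 34 cd 7d 00 00.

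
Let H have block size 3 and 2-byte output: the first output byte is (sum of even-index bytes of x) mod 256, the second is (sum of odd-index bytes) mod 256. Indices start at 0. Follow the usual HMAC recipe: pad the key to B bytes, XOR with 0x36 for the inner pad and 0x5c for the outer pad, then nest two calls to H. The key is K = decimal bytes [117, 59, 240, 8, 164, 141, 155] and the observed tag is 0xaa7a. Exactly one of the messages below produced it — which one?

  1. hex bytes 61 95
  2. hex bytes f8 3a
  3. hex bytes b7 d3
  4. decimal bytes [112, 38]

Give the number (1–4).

4

Key decimal bytes [117, 59, 240, 8, 164, 141, 155] = 75 3b f0 08 a4 8d 9b is 7 bytes > B = 3, so hash it first: H(key) = a4 d0, then zero-pad to 3 bytes: K' = a4 d0 00.
K' ⊕ ipad = 92 e6 36; K' ⊕ opad = f8 8c 5c.
m1: inner = H(92 e6 36 61 95) = 5d 47; tag = H(f8 8c 5c 5d 47) = 9be9
m2: inner = H(92 e6 36 f8 3a) = 02 de; tag = H(f8 8c 5c 02 de) = 328e
m3: inner = H(92 e6 36 b7 d3) = 9b 9d; tag = H(f8 8c 5c 9b 9d) = f127
m4: inner = H(92 e6 36 70 26) = ee 56; tag = H(f8 8c 5c ee 56) = aa7a ← matches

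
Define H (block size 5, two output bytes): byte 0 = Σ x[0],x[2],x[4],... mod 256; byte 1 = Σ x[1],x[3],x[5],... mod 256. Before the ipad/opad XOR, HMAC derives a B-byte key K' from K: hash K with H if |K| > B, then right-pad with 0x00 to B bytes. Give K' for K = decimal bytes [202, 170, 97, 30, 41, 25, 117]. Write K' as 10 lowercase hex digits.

c9e1000000

|K| = 7 > B = 5, so first hash the key.
H(K): even-index sum = 457 mod 256 = 201; odd-index sum = 225 mod 256 = 225 → c9 e1.
Zero-pad H(K) = c9 e1 to 5 bytes: K' = c9 e1 00 00 00.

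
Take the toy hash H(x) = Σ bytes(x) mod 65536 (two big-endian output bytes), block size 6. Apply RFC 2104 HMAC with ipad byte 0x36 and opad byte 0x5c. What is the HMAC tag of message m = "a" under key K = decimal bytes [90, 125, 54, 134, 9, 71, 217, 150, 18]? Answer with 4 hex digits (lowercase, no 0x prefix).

Key decimal bytes [90, 125, 54, 134, 9, 71, 217, 150, 18] = 5a 7d 36 86 09 47 d9 96 12 is 9 bytes > B = 6, so hash it first: H(key) = 03 64, then zero-pad to 6 bytes: K' = 03 64 00 00 00 00.
K' ⊕ ipad = 35 52 36 36 36 36.  K' ⊕ opad = 5f 38 5c 5c 5c 5c.
Inner input = (K'⊕ipad) ∥ m = 35 52 36 36 36 36 ∥ 61.
Inner hash: sum = 53+82+54+54+54+54+97 = 448 → 01 c0.
Outer input = (K'⊕opad) ∥ inner = 5f 38 5c 5c 5c 5c ∥ 01 c0.
Outer hash (tag): sum = 95+56+92+92+92+92+1+192 = 712 → 02 c8.

02c8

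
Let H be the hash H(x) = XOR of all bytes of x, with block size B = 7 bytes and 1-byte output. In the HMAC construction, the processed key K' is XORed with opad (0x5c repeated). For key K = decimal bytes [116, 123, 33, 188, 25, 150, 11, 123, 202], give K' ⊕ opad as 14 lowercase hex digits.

fb5c5c5c5c5c5c

Key decimal bytes [116, 123, 33, 188, 25, 150, 11, 123, 202] = 74 7b 21 bc 19 96 0b 7b ca is 9 bytes > B = 7, so hash it first: H(key) = a7, then zero-pad to 7 bytes: K' = a7 00 00 00 00 00 00.
XOR each byte with 0x5c: a7⊕5c=fb, 00⊕5c=5c, 00⊕5c=5c, 00⊕5c=5c, 00⊕5c=5c, 00⊕5c=5c, 00⊕5c=5c.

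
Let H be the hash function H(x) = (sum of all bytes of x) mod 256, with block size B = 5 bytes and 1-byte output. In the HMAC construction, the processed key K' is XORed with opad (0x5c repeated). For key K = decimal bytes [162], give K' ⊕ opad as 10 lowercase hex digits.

Key decimal bytes [162] = a2 is 1 byte ≤ B = 5; zero-pad to 5 bytes: K' = a2 00 00 00 00.
XOR each byte with 0x5c: a2⊕5c=fe, 00⊕5c=5c, 00⊕5c=5c, 00⊕5c=5c, 00⊕5c=5c.

fe5c5c5c5c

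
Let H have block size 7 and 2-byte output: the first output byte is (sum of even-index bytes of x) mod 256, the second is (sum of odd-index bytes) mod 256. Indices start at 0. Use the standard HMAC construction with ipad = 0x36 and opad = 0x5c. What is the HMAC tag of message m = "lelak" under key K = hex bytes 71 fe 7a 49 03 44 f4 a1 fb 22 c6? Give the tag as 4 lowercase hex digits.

Key hex bytes 71 fe 7a 49 03 44 f4 a1 fb 22 c6 is 11 bytes > B = 7, so hash it first: H(key) = a3 4e, then zero-pad to 7 bytes: K' = a3 4e 00 00 00 00 00.
K' ⊕ ipad = 95 78 36 36 36 36 36.  K' ⊕ opad = ff 12 5c 5c 5c 5c 5c.
Inner input = (K'⊕ipad) ∥ m = 95 78 36 36 36 36 36 ∥ 6c 65 6c 61 6b.
Inner hash: even-index sum = 509 mod 256 = 253; odd-index sum = 551 mod 256 = 39 → fd 27.
Outer input = (K'⊕opad) ∥ inner = ff 12 5c 5c 5c 5c 5c ∥ fd 27.
Outer hash (tag): even-index sum = 570 mod 256 = 58; odd-index sum = 455 mod 256 = 199 → 3a c7.

3ac7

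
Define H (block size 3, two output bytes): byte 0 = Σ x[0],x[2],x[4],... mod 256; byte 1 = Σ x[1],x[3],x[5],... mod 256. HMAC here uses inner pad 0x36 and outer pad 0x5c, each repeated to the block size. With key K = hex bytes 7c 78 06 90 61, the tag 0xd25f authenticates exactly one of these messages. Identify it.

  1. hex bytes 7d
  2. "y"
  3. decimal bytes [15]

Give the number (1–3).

Key hex bytes 7c 78 06 90 61 is 5 bytes > B = 3, so hash it first: H(key) = e3 08, then zero-pad to 3 bytes: K' = e3 08 00.
K' ⊕ ipad = d5 3e 36; K' ⊕ opad = bf 54 5c.
m1: inner = H(d5 3e 36 7d) = 0b bb; tag = H(bf 54 5c 0b bb) = d65f
m2: inner = H(d5 3e 36 79) = 0b b7; tag = H(bf 54 5c 0b b7) = d25f ← matches
m3: inner = H(d5 3e 36 0f) = 0b 4d; tag = H(bf 54 5c 0b 4d) = 685f

2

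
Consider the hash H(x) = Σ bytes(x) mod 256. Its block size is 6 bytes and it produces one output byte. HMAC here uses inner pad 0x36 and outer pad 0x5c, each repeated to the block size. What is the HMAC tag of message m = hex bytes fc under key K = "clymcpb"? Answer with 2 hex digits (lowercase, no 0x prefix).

Key "clymcpb" = 63 6c 79 6d 63 70 62 is 7 bytes > B = 6, so hash it first: H(key) = ea, then zero-pad to 6 bytes: K' = ea 00 00 00 00 00.
K' ⊕ ipad = dc 36 36 36 36 36.  K' ⊕ opad = b6 5c 5c 5c 5c 5c.
Inner input = (K'⊕ipad) ∥ m = dc 36 36 36 36 36 ∥ fc.
Inner hash: sum = 220+54+54+54+54+54+252 = 742; mod 256 = 230 → e6.
Outer input = (K'⊕opad) ∥ inner = b6 5c 5c 5c 5c 5c ∥ e6.
Outer hash (tag): sum = 182+92+92+92+92+92+230 = 872; mod 256 = 104 → 68.

68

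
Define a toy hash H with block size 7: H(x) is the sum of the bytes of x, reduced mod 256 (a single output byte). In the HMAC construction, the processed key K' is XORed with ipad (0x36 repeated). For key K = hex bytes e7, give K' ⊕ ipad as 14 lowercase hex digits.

Key hex bytes e7 is 1 byte ≤ B = 7; zero-pad to 7 bytes: K' = e7 00 00 00 00 00 00.
XOR each byte with 0x36: e7⊕36=d1, 00⊕36=36, 00⊕36=36, 00⊕36=36, 00⊕36=36, 00⊕36=36, 00⊕36=36.

d1363636363636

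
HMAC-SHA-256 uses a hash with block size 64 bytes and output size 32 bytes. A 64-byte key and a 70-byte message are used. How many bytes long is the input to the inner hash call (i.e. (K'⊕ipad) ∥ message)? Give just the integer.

Key is 64 ≤ 64 bytes, zero-padded: |K'| = 64.
Inner input = (K'⊕ipad) ∥ m → 64 + 70 = 134 bytes.

134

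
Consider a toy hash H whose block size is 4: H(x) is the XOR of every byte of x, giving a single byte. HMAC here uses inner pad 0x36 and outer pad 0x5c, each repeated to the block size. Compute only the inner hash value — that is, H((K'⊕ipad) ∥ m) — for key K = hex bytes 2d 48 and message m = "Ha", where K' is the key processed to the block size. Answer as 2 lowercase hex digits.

4c

Key hex bytes 2d 48 is 2 bytes ≤ B = 4; zero-pad to 4 bytes: K' = 2d 48 00 00.
K' ⊕ ipad = 1b 7e 36 36.
Inner input = 1b 7e 36 36 ∥ 48 61.
Inner hash: XOR 1b⊕7e⊕36⊕36⊕48⊕61 = 4c.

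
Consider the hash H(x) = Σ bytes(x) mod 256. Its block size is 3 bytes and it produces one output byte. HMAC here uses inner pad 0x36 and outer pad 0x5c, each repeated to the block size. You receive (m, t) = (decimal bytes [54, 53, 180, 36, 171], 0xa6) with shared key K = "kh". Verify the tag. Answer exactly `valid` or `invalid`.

Key "kh" = 6b 68 is 2 bytes ≤ B = 3; zero-pad to 3 bytes: K' = 6b 68 00.
K' ⊕ ipad = 5d 5e 36; K' ⊕ opad = 37 34 5c.
Inner hash: sum = 93+94+54+54+53+180+36+171 = 735; mod 256 = 223 → df.
Outer hash (recomputed tag): sum = 55+52+92+223 = 422; mod 256 = 166 → a6.
Recomputed tag = a6; claimed = a6 → match.

valid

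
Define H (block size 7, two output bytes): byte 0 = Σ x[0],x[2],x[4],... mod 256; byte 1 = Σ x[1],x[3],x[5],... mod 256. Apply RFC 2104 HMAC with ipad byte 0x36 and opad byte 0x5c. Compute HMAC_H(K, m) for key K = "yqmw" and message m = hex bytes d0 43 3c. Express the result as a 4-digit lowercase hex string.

d80d

Key "yqmw" = 79 71 6d 77 is 4 bytes ≤ B = 7; zero-pad to 7 bytes: K' = 79 71 6d 77 00 00 00.
K' ⊕ ipad = 4f 47 5b 41 36 36 36.  K' ⊕ opad = 25 2d 31 2b 5c 5c 5c.
Inner input = (K'⊕ipad) ∥ m = 4f 47 5b 41 36 36 36 ∥ d0 43 3c.
Inner hash: even-index sum = 345 mod 256 = 89; odd-index sum = 458 mod 256 = 202 → 59 ca.
Outer input = (K'⊕opad) ∥ inner = 25 2d 31 2b 5c 5c 5c ∥ 59 ca.
Outer hash (tag): even-index sum = 472 mod 256 = 216; odd-index sum = 269 mod 256 = 13 → d8 0d.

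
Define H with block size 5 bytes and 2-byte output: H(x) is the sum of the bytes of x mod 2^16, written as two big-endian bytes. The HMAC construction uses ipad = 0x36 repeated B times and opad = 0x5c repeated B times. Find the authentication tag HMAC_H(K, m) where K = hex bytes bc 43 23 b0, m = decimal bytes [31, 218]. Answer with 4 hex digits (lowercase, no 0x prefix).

Key hex bytes bc 43 23 b0 is 4 bytes ≤ B = 5; zero-pad to 5 bytes: K' = bc 43 23 b0 00.
K' ⊕ ipad = 8a 75 15 86 36.  K' ⊕ opad = e0 1f 7f ec 5c.
Inner input = (K'⊕ipad) ∥ m = 8a 75 15 86 36 ∥ 1f da.
Inner hash: sum = 138+117+21+134+54+31+218 = 713 → 02 c9.
Outer input = (K'⊕opad) ∥ inner = e0 1f 7f ec 5c ∥ 02 c9.
Outer hash (tag): sum = 224+31+127+236+92+2+201 = 913 → 03 91.

0391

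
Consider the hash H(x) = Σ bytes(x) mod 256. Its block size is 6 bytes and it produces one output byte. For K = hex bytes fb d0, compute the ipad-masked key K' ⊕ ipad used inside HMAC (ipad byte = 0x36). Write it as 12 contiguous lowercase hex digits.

Key hex bytes fb d0 is 2 bytes ≤ B = 6; zero-pad to 6 bytes: K' = fb d0 00 00 00 00.
XOR each byte with 0x36: fb⊕36=cd, d0⊕36=e6, 00⊕36=36, 00⊕36=36, 00⊕36=36, 00⊕36=36.

cde636363636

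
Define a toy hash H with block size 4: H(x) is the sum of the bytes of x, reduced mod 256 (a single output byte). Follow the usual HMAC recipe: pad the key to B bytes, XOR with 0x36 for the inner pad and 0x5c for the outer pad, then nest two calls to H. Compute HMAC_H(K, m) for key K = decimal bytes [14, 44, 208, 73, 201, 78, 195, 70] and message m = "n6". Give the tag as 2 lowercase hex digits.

ce

Key decimal bytes [14, 44, 208, 73, 201, 78, 195, 70] = 0e 2c d0 49 c9 4e c3 46 is 8 bytes > B = 4, so hash it first: H(key) = 73, then zero-pad to 4 bytes: K' = 73 00 00 00.
K' ⊕ ipad = 45 36 36 36.  K' ⊕ opad = 2f 5c 5c 5c.
Inner input = (K'⊕ipad) ∥ m = 45 36 36 36 ∥ 6e 36.
Inner hash: sum = 69+54+54+54+110+54 = 395; mod 256 = 139 → 8b.
Outer input = (K'⊕opad) ∥ inner = 2f 5c 5c 5c ∥ 8b.
Outer hash (tag): sum = 47+92+92+92+139 = 462; mod 256 = 206 → ce.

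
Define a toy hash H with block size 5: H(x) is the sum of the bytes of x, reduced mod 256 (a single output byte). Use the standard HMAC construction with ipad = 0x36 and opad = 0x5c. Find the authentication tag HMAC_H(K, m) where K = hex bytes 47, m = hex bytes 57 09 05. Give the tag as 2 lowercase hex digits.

39

Key hex bytes 47 is 1 byte ≤ B = 5; zero-pad to 5 bytes: K' = 47 00 00 00 00.
K' ⊕ ipad = 71 36 36 36 36.  K' ⊕ opad = 1b 5c 5c 5c 5c.
Inner input = (K'⊕ipad) ∥ m = 71 36 36 36 36 ∥ 57 09 05.
Inner hash: sum = 113+54+54+54+54+87+9+5 = 430; mod 256 = 174 → ae.
Outer input = (K'⊕opad) ∥ inner = 1b 5c 5c 5c 5c ∥ ae.
Outer hash (tag): sum = 27+92+92+92+92+174 = 569; mod 256 = 57 → 39.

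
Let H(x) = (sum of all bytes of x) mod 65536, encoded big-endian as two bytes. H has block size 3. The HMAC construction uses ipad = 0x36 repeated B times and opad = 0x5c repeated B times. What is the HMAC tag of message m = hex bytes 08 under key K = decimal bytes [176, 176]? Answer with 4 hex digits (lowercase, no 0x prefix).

Key decimal bytes [176, 176] = b0 b0 is 2 bytes ≤ B = 3; zero-pad to 3 bytes: K' = b0 b0 00.
K' ⊕ ipad = 86 86 36.  K' ⊕ opad = ec ec 5c.
Inner input = (K'⊕ipad) ∥ m = 86 86 36 ∥ 08.
Inner hash: sum = 134+134+54+8 = 330 → 01 4a.
Outer input = (K'⊕opad) ∥ inner = ec ec 5c ∥ 01 4a.
Outer hash (tag): sum = 236+236+92+1+74 = 639 → 02 7f.

027f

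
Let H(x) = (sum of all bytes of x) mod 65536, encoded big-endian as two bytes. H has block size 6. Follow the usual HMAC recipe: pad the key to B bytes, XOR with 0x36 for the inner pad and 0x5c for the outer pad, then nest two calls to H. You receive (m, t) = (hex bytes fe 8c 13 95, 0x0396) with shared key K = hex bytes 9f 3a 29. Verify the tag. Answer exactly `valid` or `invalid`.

invalid

Key hex bytes 9f 3a 29 is 3 bytes ≤ B = 6; zero-pad to 6 bytes: K' = 9f 3a 29 00 00 00.
K' ⊕ ipad = a9 0c 1f 36 36 36; K' ⊕ opad = c3 66 75 5c 5c 5c.
Inner hash: sum = 169+12+31+54+54+54+254+140+19+149 = 936 → 03 a8.
Outer hash (recomputed tag): sum = 195+102+117+92+92+92+3+168 = 861 → 03 5d.
Recomputed tag = 035d; claimed = 0396 → mismatch.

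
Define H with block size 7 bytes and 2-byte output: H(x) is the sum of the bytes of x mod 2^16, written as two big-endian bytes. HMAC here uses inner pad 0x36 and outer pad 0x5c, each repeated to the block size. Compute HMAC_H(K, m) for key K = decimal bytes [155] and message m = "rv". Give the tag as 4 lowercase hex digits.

Key decimal bytes [155] = 9b is 1 byte ≤ B = 7; zero-pad to 7 bytes: K' = 9b 00 00 00 00 00 00.
K' ⊕ ipad = ad 36 36 36 36 36 36.  K' ⊕ opad = c7 5c 5c 5c 5c 5c 5c.
Inner input = (K'⊕ipad) ∥ m = ad 36 36 36 36 36 36 ∥ 72 76.
Inner hash: sum = 173+54+54+54+54+54+54+114+118 = 729 → 02 d9.
Outer input = (K'⊕opad) ∥ inner = c7 5c 5c 5c 5c 5c 5c ∥ 02 d9.
Outer hash (tag): sum = 199+92+92+92+92+92+92+2+217 = 970 → 03 ca.

03ca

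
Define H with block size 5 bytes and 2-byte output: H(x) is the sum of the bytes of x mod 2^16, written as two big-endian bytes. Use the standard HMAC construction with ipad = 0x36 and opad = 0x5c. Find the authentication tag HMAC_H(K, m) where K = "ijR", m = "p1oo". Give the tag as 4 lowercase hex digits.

Key "ijR" = 69 6a 52 is 3 bytes ≤ B = 5; zero-pad to 5 bytes: K' = 69 6a 52 00 00.
K' ⊕ ipad = 5f 5c 64 36 36.  K' ⊕ opad = 35 36 0e 5c 5c.
Inner input = (K'⊕ipad) ∥ m = 5f 5c 64 36 36 ∥ 70 31 6f 6f.
Inner hash: sum = 95+92+100+54+54+112+49+111+111 = 778 → 03 0a.
Outer input = (K'⊕opad) ∥ inner = 35 36 0e 5c 5c ∥ 03 0a.
Outer hash (tag): sum = 53+54+14+92+92+3+10 = 318 → 01 3e.

013e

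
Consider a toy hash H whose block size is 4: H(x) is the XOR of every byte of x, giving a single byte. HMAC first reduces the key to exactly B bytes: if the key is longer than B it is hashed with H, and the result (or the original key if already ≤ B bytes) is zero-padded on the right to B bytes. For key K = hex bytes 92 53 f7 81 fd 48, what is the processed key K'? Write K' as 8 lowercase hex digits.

02000000

|K| = 6 > B = 4, so first hash the key.
H(K): XOR 92⊕53⊕f7⊕81⊕fd⊕48 = 02.
Zero-pad H(K) = 02 to 4 bytes: K' = 02 00 00 00.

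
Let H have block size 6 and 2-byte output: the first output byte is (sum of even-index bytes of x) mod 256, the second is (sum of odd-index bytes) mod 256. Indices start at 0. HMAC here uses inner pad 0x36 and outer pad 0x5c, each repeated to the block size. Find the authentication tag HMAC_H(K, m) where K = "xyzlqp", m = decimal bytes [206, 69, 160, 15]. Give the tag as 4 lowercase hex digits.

Key "xyzlqp" = 78 79 7a 6c 71 70 is exactly B = 6 bytes: K' = 78 79 7a 6c 71 70.
K' ⊕ ipad = 4e 4f 4c 5a 47 46.  K' ⊕ opad = 24 25 26 30 2d 2c.
Inner input = (K'⊕ipad) ∥ m = 4e 4f 4c 5a 47 46 ∥ ce 45 a0 0f.
Inner hash: even-index sum = 591 mod 256 = 79; odd-index sum = 323 mod 256 = 67 → 4f 43.
Outer input = (K'⊕opad) ∥ inner = 24 25 26 30 2d 2c ∥ 4f 43.
Outer hash (tag): even-index sum = 198 mod 256 = 198; odd-index sum = 196 mod 256 = 196 → c6 c4.

c6c4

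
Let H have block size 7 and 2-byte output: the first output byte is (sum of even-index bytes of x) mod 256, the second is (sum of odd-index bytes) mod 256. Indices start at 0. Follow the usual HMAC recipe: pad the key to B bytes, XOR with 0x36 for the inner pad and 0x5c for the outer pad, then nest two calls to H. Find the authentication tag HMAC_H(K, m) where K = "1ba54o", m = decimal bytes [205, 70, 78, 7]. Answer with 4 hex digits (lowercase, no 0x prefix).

Key "1ba54o" = 31 62 61 35 34 6f is 6 bytes ≤ B = 7; zero-pad to 7 bytes: K' = 31 62 61 35 34 6f 00.
K' ⊕ ipad = 07 54 57 03 02 59 36.  K' ⊕ opad = 6d 3e 3d 69 68 33 5c.
Inner input = (K'⊕ipad) ∥ m = 07 54 57 03 02 59 36 ∥ cd 46 4e 07.
Inner hash: even-index sum = 227 mod 256 = 227; odd-index sum = 459 mod 256 = 203 → e3 cb.
Outer input = (K'⊕opad) ∥ inner = 6d 3e 3d 69 68 33 5c ∥ e3 cb.
Outer hash (tag): even-index sum = 569 mod 256 = 57; odd-index sum = 445 mod 256 = 189 → 39 bd.

39bd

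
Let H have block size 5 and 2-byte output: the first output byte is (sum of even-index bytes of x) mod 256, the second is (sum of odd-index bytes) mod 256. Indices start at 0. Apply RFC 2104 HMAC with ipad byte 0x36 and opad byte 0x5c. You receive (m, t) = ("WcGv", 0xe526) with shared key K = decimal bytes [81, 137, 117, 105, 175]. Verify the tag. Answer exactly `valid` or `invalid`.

Key decimal bytes [81, 137, 117, 105, 175] = 51 89 75 69 af is exactly B = 5 bytes: K' = 51 89 75 69 af.
K' ⊕ ipad = 67 bf 43 5f 99; K' ⊕ opad = 0d d5 29 35 f3.
Inner hash: even-index sum = 540 mod 256 = 28; odd-index sum = 444 mod 256 = 188 → 1c bc.
Outer hash (recomputed tag): even-index sum = 485 mod 256 = 229; odd-index sum = 294 mod 256 = 38 → e5 26.
Recomputed tag = e526; claimed = e526 → match.

valid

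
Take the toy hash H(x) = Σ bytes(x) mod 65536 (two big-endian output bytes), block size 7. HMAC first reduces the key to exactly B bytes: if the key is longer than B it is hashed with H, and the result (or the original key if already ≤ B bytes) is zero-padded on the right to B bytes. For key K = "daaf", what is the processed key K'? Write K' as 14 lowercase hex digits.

64616166000000

Key "daaf" = 64 61 61 66 is 4 bytes ≤ B = 7; zero-pad to 7 bytes: K' = 64 61 61 66 00 00 00.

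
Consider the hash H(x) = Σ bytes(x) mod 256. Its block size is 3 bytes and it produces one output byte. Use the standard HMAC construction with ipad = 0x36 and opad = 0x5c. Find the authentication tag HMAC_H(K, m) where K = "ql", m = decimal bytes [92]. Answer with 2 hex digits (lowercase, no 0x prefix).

ec

Key "ql" = 71 6c is 2 bytes ≤ B = 3; zero-pad to 3 bytes: K' = 71 6c 00.
K' ⊕ ipad = 47 5a 36.  K' ⊕ opad = 2d 30 5c.
Inner input = (K'⊕ipad) ∥ m = 47 5a 36 ∥ 5c.
Inner hash: sum = 71+90+54+92 = 307; mod 256 = 51 → 33.
Outer input = (K'⊕opad) ∥ inner = 2d 30 5c ∥ 33.
Outer hash (tag): sum = 45+48+92+51 = 236 → ec.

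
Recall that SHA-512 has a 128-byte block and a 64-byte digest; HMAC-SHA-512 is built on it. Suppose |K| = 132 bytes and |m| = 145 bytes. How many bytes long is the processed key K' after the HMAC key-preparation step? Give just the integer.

128

Key is 132 > 128 bytes, so it is hashed to 64 bytes then zero-padded to 128: |K'| = 128.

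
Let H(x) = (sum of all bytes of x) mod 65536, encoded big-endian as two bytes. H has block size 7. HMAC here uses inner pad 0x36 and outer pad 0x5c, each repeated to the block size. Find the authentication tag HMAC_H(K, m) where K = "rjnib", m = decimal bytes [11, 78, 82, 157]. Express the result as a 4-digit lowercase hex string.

Key "rjnib" = 72 6a 6e 69 62 is 5 bytes ≤ B = 7; zero-pad to 7 bytes: K' = 72 6a 6e 69 62 00 00.
K' ⊕ ipad = 44 5c 58 5f 54 36 36.  K' ⊕ opad = 2e 36 32 35 3e 5c 5c.
Inner input = (K'⊕ipad) ∥ m = 44 5c 58 5f 54 36 36 ∥ 0b 4e 52 9d.
Inner hash: sum = 68+92+88+95+84+54+54+11+78+82+157 = 863 → 03 5f.
Outer input = (K'⊕opad) ∥ inner = 2e 36 32 35 3e 5c 5c ∥ 03 5f.
Outer hash (tag): sum = 46+54+50+53+62+92+92+3+95 = 547 → 02 23.

0223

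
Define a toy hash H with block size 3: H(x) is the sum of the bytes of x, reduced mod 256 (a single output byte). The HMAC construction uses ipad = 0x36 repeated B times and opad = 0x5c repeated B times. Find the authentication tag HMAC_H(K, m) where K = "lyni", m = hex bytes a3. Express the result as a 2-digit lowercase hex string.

31

Key "lyni" = 6c 79 6e 69 is 4 bytes > B = 3, so hash it first: H(key) = bc, then zero-pad to 3 bytes: K' = bc 00 00.
K' ⊕ ipad = 8a 36 36.  K' ⊕ opad = e0 5c 5c.
Inner input = (K'⊕ipad) ∥ m = 8a 36 36 ∥ a3.
Inner hash: sum = 138+54+54+163 = 409; mod 256 = 153 → 99.
Outer input = (K'⊕opad) ∥ inner = e0 5c 5c ∥ 99.
Outer hash (tag): sum = 224+92+92+153 = 561; mod 256 = 49 → 31.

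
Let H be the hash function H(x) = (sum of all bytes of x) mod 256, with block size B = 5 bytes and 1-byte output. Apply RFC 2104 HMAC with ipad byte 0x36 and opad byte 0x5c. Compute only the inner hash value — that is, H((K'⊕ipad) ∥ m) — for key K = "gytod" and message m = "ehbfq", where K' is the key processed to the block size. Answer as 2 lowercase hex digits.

93

Key "gytod" = 67 79 74 6f 64 is exactly B = 5 bytes: K' = 67 79 74 6f 64.
K' ⊕ ipad = 51 4f 42 59 52.
Inner input = 51 4f 42 59 52 ∥ 65 68 62 66 71.
Inner hash: sum = 81+79+66+89+82+101+104+98+102+113 = 915; mod 256 = 147 → 93.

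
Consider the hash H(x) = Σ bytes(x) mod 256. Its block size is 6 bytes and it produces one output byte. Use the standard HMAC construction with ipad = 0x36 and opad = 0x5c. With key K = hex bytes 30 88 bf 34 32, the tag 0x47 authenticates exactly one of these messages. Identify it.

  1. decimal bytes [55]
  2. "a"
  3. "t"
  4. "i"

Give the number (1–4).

Key hex bytes 30 88 bf 34 32 is 5 bytes ≤ B = 6; zero-pad to 6 bytes: K' = 30 88 bf 34 32 00.
K' ⊕ ipad = 06 be 89 02 04 36; K' ⊕ opad = 6c d4 e3 68 6e 5c.
m1: inner = H(06 be 89 02 04 36 37) = c0; tag = H(6c d4 e3 68 6e 5c c0) = 15
m2: inner = H(06 be 89 02 04 36 61) = ea; tag = H(6c d4 e3 68 6e 5c ea) = 3f
m3: inner = H(06 be 89 02 04 36 74) = fd; tag = H(6c d4 e3 68 6e 5c fd) = 52
m4: inner = H(06 be 89 02 04 36 69) = f2; tag = H(6c d4 e3 68 6e 5c f2) = 47 ← matches

4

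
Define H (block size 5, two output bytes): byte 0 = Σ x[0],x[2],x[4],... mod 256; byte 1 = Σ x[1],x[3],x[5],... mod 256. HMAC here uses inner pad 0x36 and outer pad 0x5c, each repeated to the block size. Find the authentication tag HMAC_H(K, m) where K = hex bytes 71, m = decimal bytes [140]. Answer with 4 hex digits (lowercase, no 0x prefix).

dd6b

Key hex bytes 71 is 1 byte ≤ B = 5; zero-pad to 5 bytes: K' = 71 00 00 00 00.
K' ⊕ ipad = 47 36 36 36 36.  K' ⊕ opad = 2d 5c 5c 5c 5c.
Inner input = (K'⊕ipad) ∥ m = 47 36 36 36 36 ∥ 8c.
Inner hash: even-index sum = 179 mod 256 = 179; odd-index sum = 248 mod 256 = 248 → b3 f8.
Outer input = (K'⊕opad) ∥ inner = 2d 5c 5c 5c 5c ∥ b3 f8.
Outer hash (tag): even-index sum = 477 mod 256 = 221; odd-index sum = 363 mod 256 = 107 → dd 6b.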